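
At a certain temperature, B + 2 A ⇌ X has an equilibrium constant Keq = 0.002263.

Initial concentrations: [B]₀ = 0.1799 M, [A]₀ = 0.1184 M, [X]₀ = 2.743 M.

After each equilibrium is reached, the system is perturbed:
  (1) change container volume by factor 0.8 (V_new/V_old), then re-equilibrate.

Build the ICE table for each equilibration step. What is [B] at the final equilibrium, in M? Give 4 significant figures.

Q₀ = 1088 vs Keq = 0.002263 ⇒ Q>K, reverse
Step 1:
                   B          A          X
  init        0.1799     0.1184      2.743
  Δ            2.571      5.142     -2.571
  eq           2.751       5.26     0.1722
  solve Keq expr → x = -2.571; check Q = 0.002263
Then change container volume by factor 0.8 (V_new/V_old).
Step 2:
                   B          A          X
  init         3.438      6.575     0.2153
  Δ         -0.09358    -0.1872    0.09358
  eq           3.345      6.388     0.3089
  solve Keq expr → x = 0.09358; check Q = 0.002263

[B]_eq = 3.345 M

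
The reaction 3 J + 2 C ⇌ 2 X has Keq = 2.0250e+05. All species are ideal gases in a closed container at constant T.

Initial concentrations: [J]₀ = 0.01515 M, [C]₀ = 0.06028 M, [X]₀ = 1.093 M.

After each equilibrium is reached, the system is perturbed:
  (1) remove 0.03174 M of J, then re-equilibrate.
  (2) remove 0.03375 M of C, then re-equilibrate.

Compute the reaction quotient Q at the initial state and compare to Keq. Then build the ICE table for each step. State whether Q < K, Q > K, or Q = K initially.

Q₀ = 9.4549e+07 vs Keq = 2.0250e+05 ⇒ Q>K, reverse
Step 1:
                  J         C         X
  Initial   0.01515   0.06028     1.093
  Change    0.06469   0.04313  -0.04313
  Equil     0.07984    0.1034      1.05
  solve Keq expr → x = -0.02156; check Q = 2.0250e+05
Then remove 0.03174 M of J.
Step 2:
                  J         C         X
  Initial    0.0481    0.1034      1.05
  Change    0.02377   0.01585  -0.01585
  Equil     0.07187    0.1193     1.034
  solve Keq expr → x = -0.007923; check Q = 2.0250e+05
Then remove 0.03375 M of C.
Step 3:
                  J         C         X
  Initial   0.07187    0.0855     1.034
  Change    0.01215  0.008101 -0.008101
  Equil     0.08402   0.09361     1.026
  solve Keq expr → x = -0.00405; check Q = 2.0250e+05

Q₀ = 9.4549e+07; Q > K (proceeds reverse)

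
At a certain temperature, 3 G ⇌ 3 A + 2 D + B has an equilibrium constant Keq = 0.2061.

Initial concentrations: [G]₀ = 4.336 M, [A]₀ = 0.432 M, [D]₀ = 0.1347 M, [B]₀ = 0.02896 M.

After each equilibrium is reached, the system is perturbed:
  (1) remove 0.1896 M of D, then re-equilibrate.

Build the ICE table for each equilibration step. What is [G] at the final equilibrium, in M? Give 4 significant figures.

[G]_eq = 2.766 M

Q₀ = 5.1966e-07 vs Keq = 0.2061 ⇒ Q<K, forward
Step 1:
                   G          A          D          B
  Initial      4.336      0.432     0.1347    0.02896
  Change       -1.49       1.49     0.9934     0.4967
  Equil        2.846      1.922      1.128     0.5257
  solve Keq expr → x = 0.4967; check Q = 0.2061
Then remove 0.1896 M of D.
Step 2:
                   G          A          D          B
  Initial      2.846      1.922     0.9385     0.5257
  Change    -0.08002    0.08002    0.05335    0.02667
  Equil        2.766      2.002     0.9919     0.5523
  solve Keq expr → x = 0.02667; check Q = 0.2061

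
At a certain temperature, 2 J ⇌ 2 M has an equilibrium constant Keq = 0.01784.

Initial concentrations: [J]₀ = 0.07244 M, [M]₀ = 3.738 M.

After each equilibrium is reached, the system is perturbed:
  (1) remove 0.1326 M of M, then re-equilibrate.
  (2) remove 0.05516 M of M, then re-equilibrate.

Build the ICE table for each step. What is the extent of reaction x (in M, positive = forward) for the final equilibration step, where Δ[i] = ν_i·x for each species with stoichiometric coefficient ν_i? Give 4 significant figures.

x = 0.02433 M

Q₀ = 2663 vs Keq = 0.01784 ⇒ Q>K, reverse
Step 1:
                  J         M
  Initial   0.07244     3.738
  Change      3.289    -3.289
  Equil       3.361     0.449
  solve Keq expr → x = -1.645; check Q = 0.01784
Then remove 0.1326 M of M.
Step 2:
                  J         M
  Initial     3.361    0.3164
  Change     -0.117     0.117
  Equil       3.244    0.4334
  solve Keq expr → x = 0.05849; check Q = 0.01784
Then remove 0.05516 M of M.
Step 3:
                  J         M
  Initial     3.244    0.3782
  Change   -0.04866   0.04866
  Equil       3.196    0.4269
  solve Keq expr → x = 0.02433; check Q = 0.01784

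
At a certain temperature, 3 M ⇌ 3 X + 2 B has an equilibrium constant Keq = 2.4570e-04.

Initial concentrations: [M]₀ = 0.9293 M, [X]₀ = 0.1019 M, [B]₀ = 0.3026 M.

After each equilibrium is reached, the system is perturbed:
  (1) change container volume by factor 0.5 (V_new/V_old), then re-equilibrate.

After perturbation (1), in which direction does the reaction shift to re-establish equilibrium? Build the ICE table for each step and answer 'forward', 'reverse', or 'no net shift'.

Direction: reverse

Q₀ = 1.2072e-04 vs Keq = 2.4570e-04 ⇒ Q<K, forward
Step 1:
                  M         X         B
  Initial    0.9293    0.1019    0.3026
  Change   -0.02067   0.02067   0.01378
  Equil      0.9086    0.1226    0.3164
  solve Keq expr → x = 0.00689; check Q = 2.4570e-04
Then change container volume by factor 0.5 (V_new/V_old).
Step 2:
                  M         X         B
  Initial     1.817    0.2451    0.6328
  Change    0.07522  -0.07522  -0.05015
  Equil       1.892    0.1699    0.5826
  solve Keq expr → x = -0.02507; check Q = 2.4570e-04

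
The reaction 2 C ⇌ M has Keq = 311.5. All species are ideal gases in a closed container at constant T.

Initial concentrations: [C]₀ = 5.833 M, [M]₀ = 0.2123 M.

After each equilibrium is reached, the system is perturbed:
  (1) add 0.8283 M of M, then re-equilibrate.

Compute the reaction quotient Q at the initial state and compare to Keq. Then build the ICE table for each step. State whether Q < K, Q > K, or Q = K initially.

Q₀ = 0.00624 vs Keq = 311.5 ⇒ Q<K, forward
Step 1:
                    C           M
  init          5.833      0.2123
  Δ            -5.734       2.867
  eq          0.09942       3.079
  solve Keq expr → x = 2.867; check Q = 311.5
Then add 0.8283 M of M.
Step 2:
                    C           M
  init        0.09942       3.907
  Δ           0.01249   -0.006244
  eq           0.1119       3.901
  solve Keq expr → x = -0.006244; check Q = 311.5

Q₀ = 0.00624; Q < K (proceeds forward)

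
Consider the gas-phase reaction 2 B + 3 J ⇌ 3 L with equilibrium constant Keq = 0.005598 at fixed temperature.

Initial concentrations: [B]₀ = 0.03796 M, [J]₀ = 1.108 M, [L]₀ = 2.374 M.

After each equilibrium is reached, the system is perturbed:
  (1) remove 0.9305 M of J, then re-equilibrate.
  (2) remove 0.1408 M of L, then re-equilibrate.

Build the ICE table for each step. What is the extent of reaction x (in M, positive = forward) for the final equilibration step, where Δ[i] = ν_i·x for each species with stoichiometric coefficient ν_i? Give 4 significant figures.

x = 0.03454 M

Q₀ = 6826 vs Keq = 0.005598 ⇒ Q>K, reverse
Step 1:
                    B           J           L
  Initial     0.03796       1.108       2.374
  Change         1.19       1.785      -1.785
  Equil         1.228       2.893       0.589
  solve Keq expr → x = -0.595; check Q = 0.005598
Then remove 0.9305 M of J.
Step 2:
                    B           J           L
  Initial       1.228       1.962       0.589
  Change       0.0931      0.1397     -0.1397
  Equil         1.321       2.102      0.4494
  solve Keq expr → x = -0.04655; check Q = 0.005598
Then remove 0.1408 M of L.
Step 3:
                    B           J           L
  Initial       1.321       2.102      0.3086
  Change     -0.06908     -0.1036      0.1036
  Equil         1.252       1.998      0.4122
  solve Keq expr → x = 0.03454; check Q = 0.005598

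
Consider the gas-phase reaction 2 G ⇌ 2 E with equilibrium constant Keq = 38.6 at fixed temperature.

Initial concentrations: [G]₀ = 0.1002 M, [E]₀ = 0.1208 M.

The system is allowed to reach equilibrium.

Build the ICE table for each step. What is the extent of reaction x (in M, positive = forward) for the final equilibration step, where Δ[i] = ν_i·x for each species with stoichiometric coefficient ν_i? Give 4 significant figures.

x = 0.03478 M

Q₀ = 1.453 vs Keq = 38.6 ⇒ Q<K, forward
Step 1:
                  G         E
  I          0.1002    0.1208
  C        -0.06956   0.06956
  E         0.03064    0.1904
  solve Keq expr → x = 0.03478; check Q = 38.6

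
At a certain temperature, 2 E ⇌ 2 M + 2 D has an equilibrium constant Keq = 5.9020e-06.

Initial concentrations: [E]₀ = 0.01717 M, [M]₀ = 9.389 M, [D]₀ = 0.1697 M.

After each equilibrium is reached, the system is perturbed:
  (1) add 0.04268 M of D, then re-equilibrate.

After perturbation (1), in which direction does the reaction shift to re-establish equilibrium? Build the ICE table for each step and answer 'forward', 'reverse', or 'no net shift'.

Direction: reverse

Q₀ = 8611 vs Keq = 5.9020e-06 ⇒ Q>K, reverse
Step 1:
                  E         M         D
  init      0.01717     9.389    0.1697
  Δ          0.1697   -0.1697   -0.1697
  eq         0.1868     9.219 4.9229e-05
  solve Keq expr → x = -0.08483; check Q = 5.9020e-06
Then add 0.04268 M of D.
Step 2:
                  E         M         D
  init       0.1868     9.219   0.04273
  Δ         0.04267  -0.04267  -0.04267
  eq         0.2295     9.177 6.0754e-05
  solve Keq expr → x = -0.02133; check Q = 5.9020e-06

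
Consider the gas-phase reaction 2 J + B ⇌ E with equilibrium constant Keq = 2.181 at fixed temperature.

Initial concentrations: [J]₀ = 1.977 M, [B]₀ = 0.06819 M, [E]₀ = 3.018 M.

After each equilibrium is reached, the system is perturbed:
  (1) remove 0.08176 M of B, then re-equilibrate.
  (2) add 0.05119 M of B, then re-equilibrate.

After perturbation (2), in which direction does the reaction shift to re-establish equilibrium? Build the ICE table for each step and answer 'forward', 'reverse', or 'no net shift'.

Direction: forward

Q₀ = 11.32 vs Keq = 2.181 ⇒ Q>K, reverse
Step 1:
                   J          B          E
  init         1.977    0.06819      3.018
  Δ           0.3467     0.1734    -0.1734
  eq           2.324     0.2415      2.845
  solve Keq expr → x = -0.1734; check Q = 2.181
Then remove 0.08176 M of B.
Step 2:
                   J          B          E
  init         2.324     0.1598      2.845
  Δ           0.1116    0.05581   -0.05581
  eq           2.435     0.2156      2.789
  solve Keq expr → x = -0.05581; check Q = 2.181
Then add 0.05119 M of B.
Step 3:
                   J          B          E
  init         2.435     0.2668      2.789
  Δ          -0.0705   -0.03525    0.03525
  eq           2.365     0.2315      2.824
  solve Keq expr → x = 0.03525; check Q = 2.181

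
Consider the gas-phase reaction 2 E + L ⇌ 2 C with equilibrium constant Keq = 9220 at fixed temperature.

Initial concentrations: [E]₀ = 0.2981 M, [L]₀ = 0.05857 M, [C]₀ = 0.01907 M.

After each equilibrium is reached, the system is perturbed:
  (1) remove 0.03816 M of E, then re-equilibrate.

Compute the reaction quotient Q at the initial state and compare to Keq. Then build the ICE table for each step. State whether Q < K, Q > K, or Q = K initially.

Q₀ = 0.06987 vs Keq = 9220 ⇒ Q<K, forward
Step 1:
                  E         L         C
  Initial    0.2981   0.05857   0.01907
  Change     -0.117  -0.05851     0.117
  Equil      0.1811 6.1257e-05    0.1361
  solve Keq expr → x = 0.05851; check Q = 9220
Then remove 0.03816 M of E.
Step 2:
                  E         L         C
  Initial    0.1429 6.1257e-05    0.1361
  Change  7.3740e-05 3.6870e-05 -7.3740e-05
  Equil       0.143 9.8126e-05     0.136
  solve Keq expr → x = -3.6870e-05; check Q = 9220

Q₀ = 0.06987; Q < K (proceeds forward)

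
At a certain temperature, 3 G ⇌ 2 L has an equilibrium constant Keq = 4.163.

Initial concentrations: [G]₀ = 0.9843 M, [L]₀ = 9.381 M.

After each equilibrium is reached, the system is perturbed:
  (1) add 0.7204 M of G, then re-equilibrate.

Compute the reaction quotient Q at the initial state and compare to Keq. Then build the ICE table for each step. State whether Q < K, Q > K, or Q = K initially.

Q₀ = 92.28 vs Keq = 4.163 ⇒ Q>K, reverse
Step 1:
                    G           L
  I            0.9843       9.381
  C             1.571      -1.047
  E             2.555       8.334
  solve Keq expr → x = -0.5236; check Q = 4.163
Then add 0.7204 M of G.
Step 2:
                    G           L
  I             3.276       8.334
  C           -0.6346      0.4231
  E             2.641       8.757
  solve Keq expr → x = 0.2115; check Q = 4.163

Q₀ = 92.28; Q > K (proceeds reverse)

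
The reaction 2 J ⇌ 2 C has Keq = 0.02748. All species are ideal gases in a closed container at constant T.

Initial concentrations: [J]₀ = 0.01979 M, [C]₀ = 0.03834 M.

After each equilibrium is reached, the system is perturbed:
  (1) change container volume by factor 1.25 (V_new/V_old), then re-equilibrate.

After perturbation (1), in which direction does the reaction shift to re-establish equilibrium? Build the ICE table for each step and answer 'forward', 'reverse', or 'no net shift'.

Q₀ = 3.753 vs Keq = 0.02748 ⇒ Q>K, reverse
Step 1:
                    J           C
  Initial     0.01979     0.03834
  Change      0.03007    -0.03007
  Equil       0.04986    0.008266
  solve Keq expr → x = -0.01504; check Q = 0.02748
Then change container volume by factor 1.25 (V_new/V_old).
Step 2:
                    J           C
  Initial     0.03989    0.006613
  Change            0           0
  Equil       0.03989    0.006613
  solve Keq expr → x = 0; check Q = 0.02748

Direction: no net shift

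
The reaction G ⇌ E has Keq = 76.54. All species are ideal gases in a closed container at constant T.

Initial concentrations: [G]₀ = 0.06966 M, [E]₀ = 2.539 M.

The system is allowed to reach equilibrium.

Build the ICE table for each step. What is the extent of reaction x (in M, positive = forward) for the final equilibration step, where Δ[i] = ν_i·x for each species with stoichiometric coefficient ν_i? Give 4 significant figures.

x = 0.03602 M

Q₀ = 36.45 vs Keq = 76.54 ⇒ Q<K, forward
Step 1:
                    G           E
  init        0.06966       2.539
  Δ          -0.03602     0.03602
  eq          0.03364       2.575
  solve Keq expr → x = 0.03602; check Q = 76.54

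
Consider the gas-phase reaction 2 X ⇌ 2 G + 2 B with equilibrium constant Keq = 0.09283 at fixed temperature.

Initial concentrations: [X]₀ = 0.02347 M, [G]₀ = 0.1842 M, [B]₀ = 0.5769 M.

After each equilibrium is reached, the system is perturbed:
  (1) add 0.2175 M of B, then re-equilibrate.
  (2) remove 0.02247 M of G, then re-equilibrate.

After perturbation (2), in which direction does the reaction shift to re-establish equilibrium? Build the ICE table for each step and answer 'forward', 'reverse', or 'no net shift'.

Q₀ = 20.5 vs Keq = 0.09283 ⇒ Q>K, reverse
Step 1:
                    X           G           B
  Initial     0.02347      0.1842      0.5769
  Change       0.1029     -0.1029     -0.1029
  Equil        0.1264     0.08126       0.474
  solve Keq expr → x = -0.05147; check Q = 0.09283
Then add 0.2175 M of B.
Step 2:
                    X           G           B
  Initial      0.1264     0.08126      0.6915
  Change      0.01666    -0.01666    -0.01666
  Equil        0.1431      0.0646      0.6748
  solve Keq expr → x = -0.008331; check Q = 0.09283
Then remove 0.02247 M of G.
Step 3:
                    X           G           B
  Initial      0.1431     0.04213      0.6748
  Change     -0.01463     0.01463     0.01463
  Equil        0.1284     0.05676      0.6894
  solve Keq expr → x = 0.007316; check Q = 0.09283

Direction: forward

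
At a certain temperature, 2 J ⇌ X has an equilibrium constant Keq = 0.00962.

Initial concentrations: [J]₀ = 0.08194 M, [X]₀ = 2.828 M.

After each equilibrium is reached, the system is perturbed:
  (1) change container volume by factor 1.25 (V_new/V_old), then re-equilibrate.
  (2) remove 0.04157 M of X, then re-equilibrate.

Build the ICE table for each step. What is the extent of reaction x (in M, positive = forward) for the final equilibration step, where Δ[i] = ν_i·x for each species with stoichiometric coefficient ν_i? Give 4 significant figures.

Q₀ = 421.2 vs Keq = 0.00962 ⇒ Q>K, reverse
Step 1:
                   J          X
  Initial    0.08194      2.828
  Change       5.133     -2.566
  Equil        5.215     0.2616
  solve Keq expr → x = -2.566; check Q = 0.00962
Then change container volume by factor 1.25 (V_new/V_old).
Step 2:
                   J          X
  Initial      4.172     0.2093
  Change     0.07205   -0.03602
  Equil        4.244     0.1733
  solve Keq expr → x = -0.03602; check Q = 0.00962
Then remove 0.04157 M of X.
Step 3:
                   J          X
  Initial      4.244     0.1317
  Change    -0.07155    0.03578
  Equil        4.172     0.1675
  solve Keq expr → x = 0.03578; check Q = 0.00962

x = 0.03578 M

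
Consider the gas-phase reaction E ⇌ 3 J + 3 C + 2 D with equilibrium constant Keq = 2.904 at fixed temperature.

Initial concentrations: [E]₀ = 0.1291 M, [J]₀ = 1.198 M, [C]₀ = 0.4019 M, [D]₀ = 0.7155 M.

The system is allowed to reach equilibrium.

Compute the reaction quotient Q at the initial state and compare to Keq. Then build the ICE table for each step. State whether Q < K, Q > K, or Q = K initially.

Q₀ = 0.4426; Q < K (proceeds forward)

Q₀ = 0.4426 vs Keq = 2.904 ⇒ Q<K, forward
Step 1:
                   E          J          C          D
  I           0.1291      1.198     0.4019     0.7155
  C         -0.04566      0.137      0.137    0.09131
  E          0.08344      1.335     0.5389     0.8068
  solve Keq expr → x = 0.04566; check Q = 2.904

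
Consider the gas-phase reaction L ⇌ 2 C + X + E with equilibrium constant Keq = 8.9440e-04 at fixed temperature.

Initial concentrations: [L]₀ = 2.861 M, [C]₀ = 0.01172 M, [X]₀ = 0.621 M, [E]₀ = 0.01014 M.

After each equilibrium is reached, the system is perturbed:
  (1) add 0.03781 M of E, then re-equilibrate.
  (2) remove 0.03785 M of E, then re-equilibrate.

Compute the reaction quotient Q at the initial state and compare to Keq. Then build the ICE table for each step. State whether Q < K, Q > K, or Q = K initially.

Q₀ = 3.0232e-07; Q < K (proceeds forward)

Q₀ = 3.0232e-07 vs Keq = 8.9440e-04 ⇒ Q<K, forward
Step 1:
                  L         C         X         E
  Initial     2.861   0.01172     0.621   0.01014
  Change   -0.08834    0.1767   0.08834   0.08834
  Equil       2.773    0.1884    0.7093   0.09848
  solve Keq expr → x = 0.08834; check Q = 8.9440e-04
Then add 0.03781 M of E.
Step 2:
                  L         C         X         E
  Initial     2.773    0.1884    0.7093    0.1363
  Change    0.01019  -0.02039  -0.01019  -0.01019
  Equil       2.783     0.168    0.6992    0.1261
  solve Keq expr → x = -0.01019; check Q = 8.9440e-04
Then remove 0.03785 M of E.
Step 3:
                  L         C         X         E
  Initial     2.783     0.168    0.6992   0.08825
  Change   -0.01021   0.02041   0.01021   0.01021
  Equil       2.773    0.1884    0.7094   0.09846
  solve Keq expr → x = 0.01021; check Q = 8.9440e-04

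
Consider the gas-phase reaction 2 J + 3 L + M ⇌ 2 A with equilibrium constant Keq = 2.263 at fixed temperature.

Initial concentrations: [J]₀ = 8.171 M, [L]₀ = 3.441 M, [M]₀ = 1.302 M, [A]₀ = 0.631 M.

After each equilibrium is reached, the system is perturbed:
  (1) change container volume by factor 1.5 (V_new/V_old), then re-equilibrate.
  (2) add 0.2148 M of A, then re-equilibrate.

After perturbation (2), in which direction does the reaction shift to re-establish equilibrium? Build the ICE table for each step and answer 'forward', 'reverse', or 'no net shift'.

Q₀ = 1.1242e-04 vs Keq = 2.263 ⇒ Q<K, forward
Step 1:
                    J           L           M           A
  I             8.171       3.441       1.302       0.631
  C            -1.901      -2.851     -0.9505       1.901
  E              6.27      0.5896      0.3515       2.532
  solve Keq expr → x = 0.9505; check Q = 2.263
Then change container volume by factor 1.5 (V_new/V_old).
Step 2:
                    J           L           M           A
  I              4.18      0.3931      0.2344       1.688
  C            0.1252      0.1878     0.06262     -0.1252
  E             4.305      0.5809       0.297       1.563
  solve Keq expr → x = -0.06262; check Q = 2.263
Then add 0.2148 M of A.
Step 3:
                    J           L           M           A
  I             4.305      0.5809       0.297       1.778
  C           0.02393      0.0359     0.01197    -0.02393
  E             4.329      0.6168      0.3089       1.754
  solve Keq expr → x = -0.01197; check Q = 2.263

Direction: reverse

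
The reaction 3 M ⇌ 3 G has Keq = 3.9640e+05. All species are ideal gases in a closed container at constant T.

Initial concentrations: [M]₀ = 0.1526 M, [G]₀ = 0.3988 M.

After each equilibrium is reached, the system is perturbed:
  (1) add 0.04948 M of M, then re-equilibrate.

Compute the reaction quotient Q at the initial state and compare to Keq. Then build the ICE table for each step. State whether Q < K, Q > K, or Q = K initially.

Q₀ = 17.85; Q < K (proceeds forward)

Q₀ = 17.85 vs Keq = 3.9640e+05 ⇒ Q<K, forward
Step 1:
                  M         G
  Initial    0.1526    0.3988
  Change    -0.1452    0.1452
  Equil    0.007405     0.544
  solve Keq expr → x = 0.0484; check Q = 3.9640e+05
Then add 0.04948 M of M.
Step 2:
                  M         G
  Initial   0.05689     0.544
  Change   -0.04882   0.04882
  Equil     0.00807    0.5928
  solve Keq expr → x = 0.01627; check Q = 3.9640e+05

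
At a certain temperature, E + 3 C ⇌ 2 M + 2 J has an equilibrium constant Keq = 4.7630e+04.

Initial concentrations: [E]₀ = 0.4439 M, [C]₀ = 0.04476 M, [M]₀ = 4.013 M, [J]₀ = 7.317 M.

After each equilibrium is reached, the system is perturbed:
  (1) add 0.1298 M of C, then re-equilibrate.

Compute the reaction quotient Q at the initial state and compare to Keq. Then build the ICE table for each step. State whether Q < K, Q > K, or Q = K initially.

Q₀ = 2.1660e+07 vs Keq = 4.7630e+04 ⇒ Q>K, reverse
Step 1:
                  E         C         M         J
  init       0.4439   0.04476     4.013     7.317
  Δ         0.08821    0.2646   -0.1764   -0.1764
  eq         0.5321    0.3094     3.837     7.141
  solve Keq expr → x = -0.08821; check Q = 4.7630e+04
Then add 0.1298 M of C.
Step 2:
                  E         C         M         J
  init       0.5321    0.4392     3.837     7.141
  Δ        -0.03848   -0.1154   0.07695   0.07695
  eq         0.4936    0.3238     3.914     7.218
  solve Keq expr → x = 0.03848; check Q = 4.7630e+04

Q₀ = 2.1660e+07; Q > K (proceeds reverse)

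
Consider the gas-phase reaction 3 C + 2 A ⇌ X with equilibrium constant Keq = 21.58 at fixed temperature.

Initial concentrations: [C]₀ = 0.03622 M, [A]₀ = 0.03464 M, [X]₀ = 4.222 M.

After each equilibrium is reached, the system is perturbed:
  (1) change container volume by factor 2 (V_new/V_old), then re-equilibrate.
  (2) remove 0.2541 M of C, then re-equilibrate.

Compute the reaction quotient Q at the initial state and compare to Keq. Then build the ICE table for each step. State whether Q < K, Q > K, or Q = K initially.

Q₀ = 7.4049e+07; Q > K (proceeds reverse)

Q₀ = 7.4049e+07 vs Keq = 21.58 ⇒ Q>K, reverse
Step 1:
                    C           A           X
  I           0.03622     0.03464       4.222
  C            0.7952      0.5302     -0.2651
  E            0.8315      0.5648       3.957
  solve Keq expr → x = -0.2651; check Q = 21.58
Then change container volume by factor 2 (V_new/V_old).
Step 2:
                    C           A           X
  I            0.4157      0.2824       1.978
  C            0.3028      0.2019     -0.1009
  E            0.7185      0.4843       1.878
  solve Keq expr → x = -0.1009; check Q = 21.58
Then remove 0.2541 M of C.
Step 3:
                    C           A           X
  I            0.4644      0.4843       1.878
  C            0.1592      0.1061    -0.05306
  E            0.6236      0.5904       1.824
  solve Keq expr → x = -0.05306; check Q = 21.58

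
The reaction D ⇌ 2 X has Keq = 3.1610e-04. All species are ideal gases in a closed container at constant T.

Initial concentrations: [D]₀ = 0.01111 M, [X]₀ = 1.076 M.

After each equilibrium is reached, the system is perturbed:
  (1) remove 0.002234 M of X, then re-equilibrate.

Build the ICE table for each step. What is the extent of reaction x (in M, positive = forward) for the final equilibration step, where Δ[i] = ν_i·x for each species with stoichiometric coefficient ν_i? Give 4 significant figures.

x = 0.00111 M

Q₀ = 104.2 vs Keq = 3.1610e-04 ⇒ Q>K, reverse
Step 1:
                   D          X
  I          0.01111      1.076
  C           0.5315     -1.063
  E           0.5426     0.0131
  solve Keq expr → x = -0.5315; check Q = 3.1610e-04
Then remove 0.002234 M of X.
Step 2:
                   D          X
  I           0.5426    0.01086
  C         -0.00111   0.002221
  E           0.5415    0.01308
  solve Keq expr → x = 0.00111; check Q = 3.1610e-04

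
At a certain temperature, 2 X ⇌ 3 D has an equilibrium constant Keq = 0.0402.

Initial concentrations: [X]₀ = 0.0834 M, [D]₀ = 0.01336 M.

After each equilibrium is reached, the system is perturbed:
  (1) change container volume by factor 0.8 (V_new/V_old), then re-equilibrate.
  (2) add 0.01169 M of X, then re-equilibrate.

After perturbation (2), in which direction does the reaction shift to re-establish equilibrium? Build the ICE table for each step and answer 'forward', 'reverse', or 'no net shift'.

Direction: forward

Q₀ = 3.4284e-04 vs Keq = 0.0402 ⇒ Q<K, forward
Step 1:
                    X           D
  init         0.0834     0.01336
  Δ          -0.02534     0.03801
  eq          0.05806     0.05137
  solve Keq expr → x = 0.01267; check Q = 0.0402
Then change container volume by factor 0.8 (V_new/V_old).
Step 2:
                    X           D
  init        0.07258     0.06421
  Δ          0.002251   -0.003376
  eq          0.07483     0.06083
  solve Keq expr → x = -0.001125; check Q = 0.0402
Then add 0.01169 M of X.
Step 3:
                    X           D
  init        0.08652     0.06083
  Δ         -0.003061    0.004591
  eq          0.08346     0.06542
  solve Keq expr → x = 0.00153; check Q = 0.0402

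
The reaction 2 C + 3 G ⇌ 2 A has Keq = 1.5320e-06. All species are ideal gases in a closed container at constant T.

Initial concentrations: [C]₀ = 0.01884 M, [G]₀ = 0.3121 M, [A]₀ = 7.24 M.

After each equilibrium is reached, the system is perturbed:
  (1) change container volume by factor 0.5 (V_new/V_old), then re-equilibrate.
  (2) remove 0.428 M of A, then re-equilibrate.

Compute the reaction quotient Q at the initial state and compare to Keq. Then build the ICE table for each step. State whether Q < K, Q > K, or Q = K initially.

Q₀ = 4.8577e+06; Q > K (proceeds reverse)

Q₀ = 4.8577e+06 vs Keq = 1.5320e-06 ⇒ Q>K, reverse
Step 1:
                  C         G         A
  init      0.01884    0.3121      7.24
  Δ           6.938     10.41    -6.938
  eq          6.957     10.72    0.3022
  solve Keq expr → x = -3.469; check Q = 1.5320e-06
Then change container volume by factor 0.5 (V_new/V_old).
Step 2:
                  C         G         A
  init        13.91     21.44    0.6043
  Δ         -0.8575    -1.286    0.8575
  eq          13.06     20.15     1.462
  solve Keq expr → x = 0.4287; check Q = 1.5320e-06
Then remove 0.428 M of A.
Step 3:
                  C         G         A
  init        13.06     20.15     1.034
  Δ          -0.337   -0.5055     0.337
  eq          12.72     19.65     1.371
  solve Keq expr → x = 0.1685; check Q = 1.5320e-06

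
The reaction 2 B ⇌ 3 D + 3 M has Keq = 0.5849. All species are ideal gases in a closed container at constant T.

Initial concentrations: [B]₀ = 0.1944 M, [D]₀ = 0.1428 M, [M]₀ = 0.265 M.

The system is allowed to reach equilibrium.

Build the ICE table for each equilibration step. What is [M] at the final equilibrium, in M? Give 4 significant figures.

[M]_eq = 0.4476 M

Q₀ = 0.001434 vs Keq = 0.5849 ⇒ Q<K, forward
Step 1:
                    B           D           M
  init         0.1944      0.1428       0.265
  Δ           -0.1217      0.1826      0.1826
  eq          0.07267      0.3254      0.4476
  solve Keq expr → x = 0.06086; check Q = 0.5849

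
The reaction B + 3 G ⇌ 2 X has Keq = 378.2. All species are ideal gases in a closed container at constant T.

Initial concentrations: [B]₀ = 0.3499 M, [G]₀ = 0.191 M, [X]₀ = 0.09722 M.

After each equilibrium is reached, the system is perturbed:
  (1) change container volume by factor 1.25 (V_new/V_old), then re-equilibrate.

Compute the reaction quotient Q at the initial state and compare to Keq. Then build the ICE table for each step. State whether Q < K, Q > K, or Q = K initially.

Q₀ = 3.877 vs Keq = 378.2 ⇒ Q<K, forward
Step 1:
                  B         G         X
  init       0.3499     0.191   0.09722
  Δ        -0.04184   -0.1255   0.08367
  eq         0.3081   0.06549    0.1809
  solve Keq expr → x = 0.04184; check Q = 378.2
Then change container volume by factor 1.25 (V_new/V_old).
Step 2:
                  B         G         X
  init       0.2465   0.05239    0.1447
  Δ        0.002307   0.00692 -0.004613
  eq         0.2488   0.05931    0.1401
  solve Keq expr → x = -0.002307; check Q = 378.2

Q₀ = 3.877; Q < K (proceeds forward)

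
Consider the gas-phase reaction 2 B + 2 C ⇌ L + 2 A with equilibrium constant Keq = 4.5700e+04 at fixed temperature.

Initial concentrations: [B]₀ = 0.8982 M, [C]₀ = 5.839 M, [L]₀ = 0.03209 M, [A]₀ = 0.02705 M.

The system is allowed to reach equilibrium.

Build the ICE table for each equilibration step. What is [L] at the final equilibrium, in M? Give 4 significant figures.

[L]_eq = 0.4809 M

Q₀ = 8.5365e-07 vs Keq = 4.5700e+04 ⇒ Q<K, forward
Step 1:
                  B         C         L         A
  I          0.8982     5.839   0.03209   0.02705
  C         -0.8976   -0.8976    0.4488    0.8976
  E       6.0700e-04     4.941    0.4809    0.9246
  solve Keq expr → x = 0.4488; check Q = 4.5700e+04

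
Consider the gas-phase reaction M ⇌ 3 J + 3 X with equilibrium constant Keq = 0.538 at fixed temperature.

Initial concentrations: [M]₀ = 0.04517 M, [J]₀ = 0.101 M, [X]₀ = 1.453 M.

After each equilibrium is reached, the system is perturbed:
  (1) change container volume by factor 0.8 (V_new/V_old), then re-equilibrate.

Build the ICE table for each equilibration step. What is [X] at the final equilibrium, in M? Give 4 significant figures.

Q₀ = 0.06997 vs Keq = 0.538 ⇒ Q<K, forward
Step 1:
                    M           J           X
  Initial     0.04517       0.101       1.453
  Change     -0.01936     0.05807     0.05807
  Equil       0.02581      0.1591       1.511
  solve Keq expr → x = 0.01936; check Q = 0.538
Then change container volume by factor 0.8 (V_new/V_old).
Step 2:
                    M           J           X
  Initial     0.03227      0.1988       1.889
  Change      0.01371    -0.04114    -0.04114
  Equil       0.04598      0.1577       1.848
  solve Keq expr → x = -0.01371; check Q = 0.538

[X]_eq = 1.848 M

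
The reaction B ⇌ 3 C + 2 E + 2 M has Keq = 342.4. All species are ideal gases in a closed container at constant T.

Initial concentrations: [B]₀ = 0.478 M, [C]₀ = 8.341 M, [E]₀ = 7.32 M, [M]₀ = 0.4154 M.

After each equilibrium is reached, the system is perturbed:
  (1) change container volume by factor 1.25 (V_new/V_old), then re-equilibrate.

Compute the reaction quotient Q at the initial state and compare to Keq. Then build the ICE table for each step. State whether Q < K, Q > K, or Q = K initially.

Q₀ = 1.1225e+04 vs Keq = 342.4 ⇒ Q>K, reverse
Step 1:
                  B         C         E         M
  Initial     0.478     8.341      7.32    0.4154
  Change     0.1598   -0.4794   -0.3196   -0.3196
  Equil      0.6378     7.862         7   0.09577
  solve Keq expr → x = -0.1598; check Q = 342.4
Then change container volume by factor 1.25 (V_new/V_old).
Step 2:
                  B         C         E         M
  Initial    0.5103     6.289       5.6   0.07662
  Change   -0.03174   0.09522   0.06348   0.06348
  Equil      0.4785     6.384     5.664    0.1401
  solve Keq expr → x = 0.03174; check Q = 342.4

Q₀ = 1.1225e+04; Q > K (proceeds reverse)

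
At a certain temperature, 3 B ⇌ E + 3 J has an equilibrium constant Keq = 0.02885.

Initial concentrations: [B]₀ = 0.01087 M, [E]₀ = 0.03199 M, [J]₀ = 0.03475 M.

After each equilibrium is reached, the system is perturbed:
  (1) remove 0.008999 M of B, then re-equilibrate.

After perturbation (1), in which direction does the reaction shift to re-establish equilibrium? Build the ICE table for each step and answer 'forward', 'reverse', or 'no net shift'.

Q₀ = 1.045 vs Keq = 0.02885 ⇒ Q>K, reverse
Step 1:
                  B         E         J
  init      0.01087   0.03199   0.03475
  Δ         0.01183 -0.003944  -0.01183
  eq         0.0227   0.02805   0.02292
  solve Keq expr → x = -0.003944; check Q = 0.02885
Then remove 0.008999 M of B.
Step 2:
                  B         E         J
  init       0.0137   0.02805   0.02292
  Δ        0.004358 -0.001453 -0.004358
  eq        0.01806   0.02659   0.01856
  solve Keq expr → x = -0.001453; check Q = 0.02885

Direction: reverse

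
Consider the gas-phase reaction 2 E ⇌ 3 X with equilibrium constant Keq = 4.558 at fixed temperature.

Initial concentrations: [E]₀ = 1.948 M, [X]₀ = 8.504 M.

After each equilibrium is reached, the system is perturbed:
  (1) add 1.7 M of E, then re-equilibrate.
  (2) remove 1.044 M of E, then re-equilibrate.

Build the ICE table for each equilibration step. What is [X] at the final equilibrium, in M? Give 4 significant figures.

Q₀ = 162.1 vs Keq = 4.558 ⇒ Q>K, reverse
Step 1:
                    E           X
  Initial       1.948       8.504
  Change        2.624      -3.936
  Equil         4.572       4.568
  solve Keq expr → x = -1.312; check Q = 4.558
Then add 1.7 M of E.
Step 2:
                    E           X
  Initial       6.272       4.568
  Change      -0.5084      0.7626
  Equil         5.764        5.33
  solve Keq expr → x = 0.2542; check Q = 4.558
Then remove 1.044 M of E.
Step 3:
                    E           X
  Initial        4.72        5.33
  Change       0.3089     -0.4634
  Equil         5.029       4.867
  solve Keq expr → x = -0.1545; check Q = 4.558

[X]_eq = 4.867 M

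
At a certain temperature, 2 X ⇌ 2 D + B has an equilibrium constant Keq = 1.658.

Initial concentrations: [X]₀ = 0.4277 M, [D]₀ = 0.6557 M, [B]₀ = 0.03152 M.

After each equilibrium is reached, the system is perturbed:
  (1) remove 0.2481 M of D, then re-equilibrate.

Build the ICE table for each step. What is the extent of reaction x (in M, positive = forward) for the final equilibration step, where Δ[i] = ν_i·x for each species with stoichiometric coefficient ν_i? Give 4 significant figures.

x = 0.02134 M

Q₀ = 0.07408 vs Keq = 1.658 ⇒ Q<K, forward
Step 1:
                   X          D          B
  Initial     0.4277     0.6557    0.03152
  Change     -0.1923     0.1923    0.09617
  Equil       0.2354      0.848     0.1277
  solve Keq expr → x = 0.09617; check Q = 1.658
Then remove 0.2481 M of D.
Step 2:
                   X          D          B
  Initial     0.2354     0.5999     0.1277
  Change    -0.04268    0.04268    0.02134
  Equil       0.1927     0.6426      0.149
  solve Keq expr → x = 0.02134; check Q = 1.658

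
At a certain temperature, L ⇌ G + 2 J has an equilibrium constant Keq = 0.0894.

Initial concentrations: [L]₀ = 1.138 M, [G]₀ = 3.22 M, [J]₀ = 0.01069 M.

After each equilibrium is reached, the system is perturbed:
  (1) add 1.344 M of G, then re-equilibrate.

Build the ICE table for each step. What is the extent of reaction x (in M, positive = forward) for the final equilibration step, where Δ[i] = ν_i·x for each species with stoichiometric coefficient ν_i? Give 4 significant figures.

Q₀ = 3.2335e-04 vs Keq = 0.0894 ⇒ Q<K, forward
Step 1:
                    L           G           J
  Initial       1.138        3.22     0.01069
  Change     -0.07934     0.07934      0.1587
  Equil         1.059       3.299      0.1694
  solve Keq expr → x = 0.07934; check Q = 0.0894
Then add 1.344 M of G.
Step 2:
                    L           G           J
  Initial       1.059       4.643      0.1694
  Change      0.01277    -0.01277    -0.02554
  Equil         1.071       4.631      0.1438
  solve Keq expr → x = -0.01277; check Q = 0.0894

x = -0.01277 M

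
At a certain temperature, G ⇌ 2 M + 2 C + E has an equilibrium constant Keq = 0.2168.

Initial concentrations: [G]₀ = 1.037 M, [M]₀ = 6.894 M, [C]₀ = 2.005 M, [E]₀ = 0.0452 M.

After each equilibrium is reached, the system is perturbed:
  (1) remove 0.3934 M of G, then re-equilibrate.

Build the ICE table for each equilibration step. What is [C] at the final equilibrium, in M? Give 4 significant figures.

Q₀ = 8.328 vs Keq = 0.2168 ⇒ Q>K, reverse
Step 1:
                    G           M           C           E
  Initial       1.037       6.894       2.005      0.0452
  Change      0.04382    -0.08765    -0.08765    -0.04382
  Equil         1.081       6.806       1.917    0.001376
  solve Keq expr → x = -0.04382; check Q = 0.2168
Then remove 0.3934 M of G.
Step 2:
                    G           M           C           E
  Initial      0.6874       6.806       1.917    0.001376
  Change   4.9899e-04 -9.9798e-04 -9.9798e-04 -4.9899e-04
  Equil        0.6879       6.805       1.916  8.7689e-04
  solve Keq expr → x = -4.9899e-04; check Q = 0.2168

[C]_eq = 1.916 M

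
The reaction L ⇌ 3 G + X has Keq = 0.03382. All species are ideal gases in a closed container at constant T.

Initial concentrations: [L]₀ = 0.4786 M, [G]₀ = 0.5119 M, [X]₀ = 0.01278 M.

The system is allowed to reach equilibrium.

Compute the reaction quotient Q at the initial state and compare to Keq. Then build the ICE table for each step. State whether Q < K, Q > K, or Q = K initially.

Q₀ = 0.003582; Q < K (proceeds forward)

Q₀ = 0.003582 vs Keq = 0.03382 ⇒ Q<K, forward
Step 1:
                  L         G         X
  init       0.4786    0.5119   0.01278
  Δ        -0.04309    0.1293   0.04309
  eq         0.4355    0.6412   0.05587
  solve Keq expr → x = 0.04309; check Q = 0.03382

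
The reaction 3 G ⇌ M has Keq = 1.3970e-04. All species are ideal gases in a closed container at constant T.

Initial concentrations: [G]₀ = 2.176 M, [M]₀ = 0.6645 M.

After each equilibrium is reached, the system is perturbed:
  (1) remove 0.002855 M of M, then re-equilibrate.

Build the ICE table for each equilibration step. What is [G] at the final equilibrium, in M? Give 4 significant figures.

[G]_eq = 4.131 M

Q₀ = 0.06449 vs Keq = 1.3970e-04 ⇒ Q>K, reverse
Step 1:
                   G          M
  Initial      2.176     0.6645
  Change       1.964    -0.6546
  Equil         4.14   0.009911
  solve Keq expr → x = -0.6546; check Q = 1.3970e-04
Then remove 0.002855 M of M.
Step 2:
                   G          M
  Initial       4.14   0.007056
  Change   -0.008385   0.002795
  Equil        4.131   0.009851
  solve Keq expr → x = 0.002795; check Q = 1.3970e-04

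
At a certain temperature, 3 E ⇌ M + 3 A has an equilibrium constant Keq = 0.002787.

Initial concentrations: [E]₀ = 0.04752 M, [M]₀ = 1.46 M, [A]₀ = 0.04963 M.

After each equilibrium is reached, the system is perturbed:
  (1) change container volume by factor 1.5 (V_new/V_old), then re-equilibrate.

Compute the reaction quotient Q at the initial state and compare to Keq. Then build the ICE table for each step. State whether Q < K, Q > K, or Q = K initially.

Q₀ = 1.663 vs Keq = 0.002787 ⇒ Q>K, reverse
Step 1:
                    E           M           A
  Initial     0.04752        1.46     0.04963
  Change      0.03888    -0.01296    -0.03888
  Equil        0.0864       1.447     0.01075
  solve Keq expr → x = -0.01296; check Q = 0.002787
Then change container volume by factor 1.5 (V_new/V_old).
Step 2:
                    E           M           A
  Initial      0.0576      0.9647    0.007167
  Change  -9.0707e-04  3.0236e-04  9.0707e-04
  Equil       0.05669       0.965    0.008074
  solve Keq expr → x = 3.0236e-04; check Q = 0.002787

Q₀ = 1.663; Q > K (proceeds reverse)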